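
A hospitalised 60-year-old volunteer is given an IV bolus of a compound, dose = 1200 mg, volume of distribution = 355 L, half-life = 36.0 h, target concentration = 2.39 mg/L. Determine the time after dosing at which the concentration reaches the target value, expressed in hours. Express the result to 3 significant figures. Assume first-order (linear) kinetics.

18.0 h

C₀ = Dose / Vd = 1200 / 355 = 3.380 mg/L
k = ln2 / t½ = 0.693147 / 36.0 = 0.01925 h⁻¹
t = ln(C₀ / C) / k = ln(3.380 / 2.39) / 0.01925
  = ln(1.414) / 0.01925 = 0.3464 / 0.01925 = 17.99 h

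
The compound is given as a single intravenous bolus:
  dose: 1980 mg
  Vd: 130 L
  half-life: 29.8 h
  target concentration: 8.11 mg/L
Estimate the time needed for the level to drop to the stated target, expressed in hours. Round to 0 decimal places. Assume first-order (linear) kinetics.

C₀ = Dose / Vd = 1980 / 130 = 15.23 mg/L
k = ln2 / t½ = 0.693147 / 29.8 = 0.02326 h⁻¹
t = ln(C₀ / C) / k = ln(15.23 / 8.11) / 0.02326
  = ln(1.878) / 0.02326 = 0.6302 / 0.02326 = 27.09 h

27 h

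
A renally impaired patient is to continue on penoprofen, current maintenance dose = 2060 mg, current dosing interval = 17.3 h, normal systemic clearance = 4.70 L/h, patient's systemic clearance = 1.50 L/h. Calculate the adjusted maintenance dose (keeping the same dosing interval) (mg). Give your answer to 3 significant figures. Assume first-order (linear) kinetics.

To keep the same average steady-state level, dosing rate must scale with clearance.
CL ratio = 1.50 / 4.70 = 0.3191
New dose (same interval) = 2060 × 0.3191 = 657.3 mg

657 mg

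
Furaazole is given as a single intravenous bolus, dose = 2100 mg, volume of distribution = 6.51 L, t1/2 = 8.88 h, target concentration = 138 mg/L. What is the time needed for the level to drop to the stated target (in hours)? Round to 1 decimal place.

10.9 h

C₀ = Dose / Vd = 2100 / 6.51 = 322.6 mg/L
k = ln2 / t½ = 0.693147 / 8.88 = 0.07806 h⁻¹
t = ln(C₀ / C) / k = ln(322.6 / 138) / 0.07806
  = ln(2.338) / 0.07806 = 0.8493 / 0.07806 = 10.88 h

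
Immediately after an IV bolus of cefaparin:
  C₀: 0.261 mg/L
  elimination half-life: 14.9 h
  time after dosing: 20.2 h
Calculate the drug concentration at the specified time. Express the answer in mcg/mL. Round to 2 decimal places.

k = ln2 / t½ = 0.693147 / 14.9 = 0.04652 h⁻¹
C = C₀ · e^(−k·t) = 0.2610 × e^(−0.04652 × 20.2)
  = 0.2610 × 0.3907 = 0.1020 mg/L
(0.1020 mg/L = 0.1020 mcg/mL)

0.10 mcg/mL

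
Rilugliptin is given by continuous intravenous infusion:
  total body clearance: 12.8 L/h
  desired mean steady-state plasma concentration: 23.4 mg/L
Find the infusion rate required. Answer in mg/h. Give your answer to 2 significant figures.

300 mg/h

At steady state, infusion rate R₀ = Css × CL = 23.4 × 12.80 = 299.5 mg/h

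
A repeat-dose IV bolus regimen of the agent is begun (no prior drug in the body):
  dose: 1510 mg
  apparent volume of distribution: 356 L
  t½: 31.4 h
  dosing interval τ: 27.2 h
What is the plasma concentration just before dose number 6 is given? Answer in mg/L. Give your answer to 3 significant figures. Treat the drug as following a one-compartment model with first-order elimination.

4.90 mg/L

C₀ per dose = Dose / Vd = 1510 / 356 = 4.242 mg/L
k = ln2 / t½ = 0.693147 / 31.4 = 0.02207 h⁻¹
Fraction remaining after one interval: r = e^(−kτ) = e^(−0.02207 × 27.2) = 0.5486
Before dose 6, 5 doses have been given (aged 1τ, 2τ, 3τ, 4τ, 5τ).
C_trough = C₀ × (r + r² + … + r^5) = C₀ × r(1−r^5)/(1−r)
        = 4.242 × 0.5486 × (1 − 0.04969) / (1 − 0.5486) = 4.899 mg/L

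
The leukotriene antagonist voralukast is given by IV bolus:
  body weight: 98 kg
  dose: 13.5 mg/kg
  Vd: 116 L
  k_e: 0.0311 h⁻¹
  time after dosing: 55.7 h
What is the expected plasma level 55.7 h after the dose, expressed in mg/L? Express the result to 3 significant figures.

2.02 mg/L

Total dose = 13.5 × 98 = 1323 mg
C₀ = Dose / Vd = 1323 / 116 = 11.41 mg/L
C = C₀ · e^(−k·t) = 11.41 × e^(−0.03110 × 55.7)
  = 11.41 × 0.1769 = 2.018 mg/L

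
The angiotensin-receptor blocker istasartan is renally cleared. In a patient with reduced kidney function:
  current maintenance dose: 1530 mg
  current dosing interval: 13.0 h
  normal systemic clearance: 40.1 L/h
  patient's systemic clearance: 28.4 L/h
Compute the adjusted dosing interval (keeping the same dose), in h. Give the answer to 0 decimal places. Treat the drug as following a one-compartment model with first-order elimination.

To keep the same average steady-state level, dosing rate must scale with clearance.
CL ratio = 28.4 / 40.1 = 0.7082
New interval (same dose) = 13.0 / 0.7082 = 18.36 h

18 h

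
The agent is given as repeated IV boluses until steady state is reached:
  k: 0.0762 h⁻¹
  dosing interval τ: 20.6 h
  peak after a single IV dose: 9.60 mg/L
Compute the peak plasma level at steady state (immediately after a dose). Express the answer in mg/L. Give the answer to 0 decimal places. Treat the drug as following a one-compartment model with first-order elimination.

e^(−kτ) = e^(−0.07620 × 20.6) = 0.2081
Accumulation ratio R = 1 / (1 − e^(−kτ)) = 1 / (1 − 0.2081) = 1.263
Steady-state peak = C₀ × R = 9.60 × 1.263 = 12.12 mg/L

12 mg/L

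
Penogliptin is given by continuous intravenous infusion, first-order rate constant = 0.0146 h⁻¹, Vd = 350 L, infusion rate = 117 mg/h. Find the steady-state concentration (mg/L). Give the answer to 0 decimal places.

CL = k × Vd = 0.01460 × 350 = 5.110 L/h
At steady state Css = R₀ / CL = 117 / 5.110 = 22.90 mg/L

23 mg/L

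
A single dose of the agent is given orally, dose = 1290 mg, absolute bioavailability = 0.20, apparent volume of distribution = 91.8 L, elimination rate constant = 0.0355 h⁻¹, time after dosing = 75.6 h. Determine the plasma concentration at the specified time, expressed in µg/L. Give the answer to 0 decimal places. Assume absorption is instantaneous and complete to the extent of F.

Amount reaching circulation = F × Dose = 0.20 × 1290 = 258.0 mg
C₀ = F·Dose / Vd = 258.0 / 91.8 = 2.810 mg/L
C = C₀ · e^(−k·t) = 2.810 × e^(−0.03550 × 75.6)
  = 2.810 × 0.06830 = 0.1919 mg/L
Convert: 0.1919 mg/L × 1000 = 191.9 µg/L

192 µg/L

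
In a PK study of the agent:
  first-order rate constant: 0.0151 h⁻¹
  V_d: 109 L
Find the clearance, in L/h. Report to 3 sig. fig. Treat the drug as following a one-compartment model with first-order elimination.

1.65 L/h

CL = k × Vd = 0.0151 × 109 = 1.646 L/h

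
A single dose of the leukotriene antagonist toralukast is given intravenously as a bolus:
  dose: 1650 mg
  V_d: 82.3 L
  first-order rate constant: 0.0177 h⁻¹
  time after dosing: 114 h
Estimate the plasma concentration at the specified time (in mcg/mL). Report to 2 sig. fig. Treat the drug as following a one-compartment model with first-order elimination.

2.7 mcg/mL

C₀ = Dose / Vd = 1650 / 82.3 = 20.05 mg/L
C = C₀ · e^(−k·t) = 20.05 × e^(−0.01770 × 114)
  = 20.05 × 0.1329 = 2.665 mg/L
(2.665 mg/L = 2.665 mcg/mL)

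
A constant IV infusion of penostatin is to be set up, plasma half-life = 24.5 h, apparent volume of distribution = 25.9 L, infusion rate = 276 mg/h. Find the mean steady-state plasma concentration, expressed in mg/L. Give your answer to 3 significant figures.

377 mg/L

k = ln2 / t½ = 0.693147 / 24.5 = 0.02829 h⁻¹
CL = k × Vd = 0.02829 × 25.9 = 0.7327 L/h
At steady state Css = R₀ / CL = 276 / 0.7327 = 376.7 mg/L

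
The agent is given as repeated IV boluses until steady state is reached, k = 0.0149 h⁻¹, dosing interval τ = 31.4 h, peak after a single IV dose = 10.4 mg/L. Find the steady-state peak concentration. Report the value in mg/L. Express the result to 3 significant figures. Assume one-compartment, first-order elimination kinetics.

27.8 mg/L

e^(−kτ) = e^(−0.01490 × 31.4) = 0.6263
Accumulation ratio R = 1 / (1 − e^(−kτ)) = 1 / (1 − 0.6263) = 2.676
Steady-state peak = C₀ × R = 10.4 × 2.676 = 27.83 mg/L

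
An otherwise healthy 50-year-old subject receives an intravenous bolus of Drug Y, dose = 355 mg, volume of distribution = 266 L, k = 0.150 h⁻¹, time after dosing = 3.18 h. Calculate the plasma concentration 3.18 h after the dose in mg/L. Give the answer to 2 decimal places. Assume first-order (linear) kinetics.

C₀ = Dose / Vd = 355.0 / 266 = 1.335 mg/L
C = C₀ · e^(−k·t) = 1.335 × e^(−0.1500 × 3.18)
  = 1.335 × 0.6206 = 0.8285 mg/L

0.83 mg/L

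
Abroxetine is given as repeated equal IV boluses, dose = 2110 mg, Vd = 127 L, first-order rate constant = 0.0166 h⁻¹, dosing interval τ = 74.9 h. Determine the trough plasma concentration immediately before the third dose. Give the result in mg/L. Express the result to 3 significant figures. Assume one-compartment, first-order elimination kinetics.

6.17 mg/L

C₀ per dose = Dose / Vd = 2110 / 127 = 16.61 mg/L
Fraction remaining after one interval: r = e^(−kτ) = e^(−0.01660 × 74.9) = 0.2884
Before dose 3, 2 doses have been given (aged 1τ, 2τ).
C_trough = C₀ × (r + r²) = 16.61 × (0.2884 + 0.08317) = 6.172 mg/L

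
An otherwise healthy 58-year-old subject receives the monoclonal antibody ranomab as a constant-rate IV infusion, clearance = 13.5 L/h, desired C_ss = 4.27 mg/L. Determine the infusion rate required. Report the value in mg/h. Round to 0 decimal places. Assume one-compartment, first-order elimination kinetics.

At steady state, infusion rate R₀ = Css × CL = 4.27 × 13.50 = 57.65 mg/h

58 mg/h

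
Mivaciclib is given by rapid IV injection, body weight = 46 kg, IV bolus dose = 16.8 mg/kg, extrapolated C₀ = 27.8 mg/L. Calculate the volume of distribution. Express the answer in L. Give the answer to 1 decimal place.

Dose = 16.8 × 46 = 772.8 mg
Vd = Dose / C₀ = 772.8 / 27.8 = 27.80 L

27.8 L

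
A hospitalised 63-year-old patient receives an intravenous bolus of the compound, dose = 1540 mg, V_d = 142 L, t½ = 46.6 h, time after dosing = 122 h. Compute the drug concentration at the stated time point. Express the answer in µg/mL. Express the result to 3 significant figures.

1.77 µg/mL

C₀ = Dose / Vd = 1540 / 142 = 10.85 mg/L
k = ln2 / t½ = 0.693147 / 46.6 = 0.01487 h⁻¹
C = C₀ · e^(−k·t) = 10.85 × e^(−0.01487 × 122)
  = 10.85 × 0.1630 = 1.769 mg/L
(1.769 mg/L = 1.769 µg/mL)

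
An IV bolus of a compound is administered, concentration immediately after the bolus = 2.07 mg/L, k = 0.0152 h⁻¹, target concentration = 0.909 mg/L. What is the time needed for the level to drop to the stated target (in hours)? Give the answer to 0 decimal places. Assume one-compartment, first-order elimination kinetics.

54 h

t = ln(C₀ / C) / k = ln(2.070 / 0.909) / 0.01520
  = ln(2.277) / 0.01520 = 0.8229 / 0.01520 = 54.14 h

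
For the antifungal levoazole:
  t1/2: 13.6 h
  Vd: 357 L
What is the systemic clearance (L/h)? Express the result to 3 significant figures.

k = ln2 / t½ = 0.693147 / 13.6 = 0.05097 h⁻¹
CL = k × Vd = 0.05097 × 357 = 18.20 L/h

18.2 L/h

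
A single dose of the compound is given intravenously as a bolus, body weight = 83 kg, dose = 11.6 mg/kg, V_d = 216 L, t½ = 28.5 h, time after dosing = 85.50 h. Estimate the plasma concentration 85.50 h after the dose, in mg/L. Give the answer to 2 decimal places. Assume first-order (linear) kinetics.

0.56 mg/L

Total dose = 11.6 × 83 = 962.8 mg
C₀ = Dose / Vd = 962.8 / 216 = 4.457 mg/L
k = ln2 / t½ = 0.693147 / 28.5 = 0.02432 h⁻¹
t / t½ = 85.50 / 28.5 = 3 half-lives
C = C₀ × (1/2)^3 = 4.457 × 0.1250 = 0.5571 mg/L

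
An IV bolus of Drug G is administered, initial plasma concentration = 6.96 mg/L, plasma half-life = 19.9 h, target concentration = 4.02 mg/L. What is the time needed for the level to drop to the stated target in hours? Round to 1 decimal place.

k = ln2 / t½ = 0.693147 / 19.9 = 0.03483 h⁻¹
t = ln(C₀ / C) / k = ln(6.960 / 4.02) / 0.03483
  = ln(1.731) / 0.03483 = 0.5487 / 0.03483 = 15.75 h

15.8 h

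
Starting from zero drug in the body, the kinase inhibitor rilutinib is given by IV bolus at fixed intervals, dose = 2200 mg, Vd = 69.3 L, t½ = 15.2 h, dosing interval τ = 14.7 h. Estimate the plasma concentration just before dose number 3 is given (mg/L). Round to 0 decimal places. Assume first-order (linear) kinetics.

25 mg/L

C₀ per dose = Dose / Vd = 2200 / 69.3 = 31.75 mg/L
k = ln2 / t½ = 0.693147 / 15.2 = 0.04560 h⁻¹
Fraction remaining after one interval: r = e^(−kτ) = e^(−0.04560 × 14.7) = 0.5115
Before dose 3, 2 doses have been given (aged 1τ, 2τ).
C_trough = C₀ × (r + r²) = 31.75 × (0.5115 + 0.2616) = 24.55 mg/L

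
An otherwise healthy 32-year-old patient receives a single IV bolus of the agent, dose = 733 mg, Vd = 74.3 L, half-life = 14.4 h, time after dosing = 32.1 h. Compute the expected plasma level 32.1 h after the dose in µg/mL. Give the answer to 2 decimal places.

C₀ = Dose / Vd = 733.0 / 74.3 = 9.865 mg/L
k = ln2 / t½ = 0.693147 / 14.4 = 0.04814 h⁻¹
C = C₀ · e^(−k·t) = 9.865 × e^(−0.04814 × 32.1)
  = 9.865 × 0.2132 = 2.103 mg/L
(2.103 mg/L = 2.103 µg/mL)

2.10 µg/mL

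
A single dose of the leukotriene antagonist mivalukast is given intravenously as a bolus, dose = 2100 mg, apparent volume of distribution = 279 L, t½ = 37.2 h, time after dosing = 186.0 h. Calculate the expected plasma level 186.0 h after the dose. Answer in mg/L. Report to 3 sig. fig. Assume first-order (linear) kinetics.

0.235 mg/L

C₀ = Dose / Vd = 2100 / 279 = 7.527 mg/L
k = ln2 / t½ = 0.693147 / 37.2 = 0.01863 h⁻¹
t / t½ = 186.0 / 37.2 = 5 half-lives
C = C₀ × (1/2)^5 = 7.527 × 0.03125 = 0.2352 mg/L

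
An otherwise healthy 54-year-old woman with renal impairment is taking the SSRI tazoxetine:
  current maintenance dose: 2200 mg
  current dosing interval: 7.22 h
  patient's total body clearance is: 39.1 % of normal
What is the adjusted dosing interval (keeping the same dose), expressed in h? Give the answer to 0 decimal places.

18 h

To keep the same average steady-state level, dosing rate must scale with clearance.
CL ratio = 39.1 / 100 = 0.3910
New interval (same dose) = 7.22 / 0.3910 = 18.47 h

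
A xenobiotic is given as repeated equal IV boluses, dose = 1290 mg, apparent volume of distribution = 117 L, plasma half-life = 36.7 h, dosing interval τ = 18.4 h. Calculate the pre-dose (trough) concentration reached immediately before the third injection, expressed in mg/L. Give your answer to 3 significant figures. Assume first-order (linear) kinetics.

C₀ per dose = Dose / Vd = 1290 / 117 = 11.03 mg/L
k = ln2 / t½ = 0.693147 / 36.7 = 0.01889 h⁻¹
Fraction remaining after one interval: r = e^(−kτ) = e^(−0.01889 × 18.4) = 0.7064
Before dose 3, 2 doses have been given (aged 1τ, 2τ).
C_trough = C₀ × (r + r²) = 11.03 × (0.7064 + 0.4990) = 13.30 mg/L

13.3 mg/L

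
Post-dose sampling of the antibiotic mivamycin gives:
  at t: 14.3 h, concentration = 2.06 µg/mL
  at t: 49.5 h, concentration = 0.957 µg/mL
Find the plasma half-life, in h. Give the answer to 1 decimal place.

31.8 h

k = ln(C₁/C₂) / (t₂ − t₁) = ln(2.06/0.957) / (49.5 − 14.3)
  = 0.7667 / 35.20 = 0.02178 h⁻¹
t½ = ln2 / k = 0.693147 / 0.02178 = 31.82 h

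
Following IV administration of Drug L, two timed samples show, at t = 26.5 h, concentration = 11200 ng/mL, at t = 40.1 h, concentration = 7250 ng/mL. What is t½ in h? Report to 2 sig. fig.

22 h

k = ln(C₁/C₂) / (t₂ − t₁) = ln(11200/7250) / (40.1 − 26.5)
  = 0.4349 / 13.60 = 0.03198 h⁻¹
t½ = ln2 / k = 0.693147 / 0.03198 = 21.67 h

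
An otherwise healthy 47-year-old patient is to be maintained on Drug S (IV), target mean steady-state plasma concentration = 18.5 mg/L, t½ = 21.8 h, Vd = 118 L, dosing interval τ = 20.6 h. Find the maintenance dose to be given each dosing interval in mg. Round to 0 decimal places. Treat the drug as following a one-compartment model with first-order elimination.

k = ln2 / t½ = 0.693147 / 21.8 = 0.03180 h⁻¹
CL = k × Vd = 0.03180 × 118 = 3.752 L/h
At steady state, Dose/τ = Css × CL.
Dose = Css × CL × τ = 18.5 × 3.752 × 20.6 = 1430 mg

1430 mg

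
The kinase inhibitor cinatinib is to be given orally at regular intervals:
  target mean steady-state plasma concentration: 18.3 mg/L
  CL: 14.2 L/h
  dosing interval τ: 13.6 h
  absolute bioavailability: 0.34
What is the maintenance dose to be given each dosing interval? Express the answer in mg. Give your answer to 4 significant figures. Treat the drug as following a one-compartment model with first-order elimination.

10390 mg

At steady state, F × (Dose/τ) = Css × CL.
Dose = Css × CL × τ / F = 18.3 × 14.20 × 13.6 / 0.34 = 10390 mg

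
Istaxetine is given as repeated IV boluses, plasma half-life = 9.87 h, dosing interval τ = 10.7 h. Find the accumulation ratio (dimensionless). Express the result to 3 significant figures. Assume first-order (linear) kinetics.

k = ln2 / t½ = 0.693147 / 9.87 = 0.07023 h⁻¹
e^(−kτ) = e^(−0.07023 × 10.7) = 0.4717
Accumulation ratio R = 1 / (1 − e^(−kτ)) = 1 / (1 − 0.4717) = 1.893

1.89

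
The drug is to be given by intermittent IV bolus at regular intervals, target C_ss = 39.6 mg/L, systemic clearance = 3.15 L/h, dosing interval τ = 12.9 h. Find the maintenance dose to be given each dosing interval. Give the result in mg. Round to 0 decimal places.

1609 mg

At steady state, Dose/τ = Css × CL.
Dose = Css × CL × τ = 39.6 × 3.150 × 12.9 = 1609 mg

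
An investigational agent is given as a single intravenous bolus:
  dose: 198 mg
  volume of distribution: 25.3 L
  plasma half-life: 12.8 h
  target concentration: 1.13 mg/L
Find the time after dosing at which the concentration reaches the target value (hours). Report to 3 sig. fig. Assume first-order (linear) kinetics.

35.7 h

C₀ = Dose / Vd = 198.0 / 25.3 = 7.826 mg/L
k = ln2 / t½ = 0.693147 / 12.8 = 0.05415 h⁻¹
t = ln(C₀ / C) / k = ln(7.826 / 1.13) / 0.05415
  = ln(6.926) / 0.05415 = 1.935 / 0.05415 = 35.73 h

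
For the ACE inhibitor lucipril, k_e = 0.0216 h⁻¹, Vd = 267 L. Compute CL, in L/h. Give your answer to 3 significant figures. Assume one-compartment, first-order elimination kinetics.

5.77 L/h

CL = k × Vd = 0.0216 × 267 = 5.767 L/h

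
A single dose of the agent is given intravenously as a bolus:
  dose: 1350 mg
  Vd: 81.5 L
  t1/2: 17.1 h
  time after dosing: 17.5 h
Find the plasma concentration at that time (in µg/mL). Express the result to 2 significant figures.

C₀ = Dose / Vd = 1350 / 81.5 = 16.56 mg/L
k = ln2 / t½ = 0.693147 / 17.1 = 0.04053 h⁻¹
C = C₀ · e^(−k·t) = 16.56 × e^(−0.04053 × 17.5)
  = 16.56 × 0.4920 = 8.148 mg/L
(8.148 mg/L = 8.148 µg/mL)

8.1 µg/mL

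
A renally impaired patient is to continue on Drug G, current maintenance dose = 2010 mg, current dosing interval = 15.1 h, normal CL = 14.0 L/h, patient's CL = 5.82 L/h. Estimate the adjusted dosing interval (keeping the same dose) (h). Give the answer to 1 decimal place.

36.3 h

To keep the same average steady-state level, dosing rate must scale with clearance.
CL ratio = 5.82 / 14.0 = 0.4157
New interval (same dose) = 15.1 / 0.4157 = 36.32 h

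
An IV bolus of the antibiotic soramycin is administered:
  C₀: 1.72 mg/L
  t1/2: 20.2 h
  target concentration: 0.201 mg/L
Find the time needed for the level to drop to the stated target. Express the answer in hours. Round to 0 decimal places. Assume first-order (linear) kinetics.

k = ln2 / t½ = 0.693147 / 20.2 = 0.03431 h⁻¹
t = ln(C₀ / C) / k = ln(1.720 / 0.201) / 0.03431
  = ln(8.557) / 0.03431 = 2.147 / 0.03431 = 62.58 h

63 h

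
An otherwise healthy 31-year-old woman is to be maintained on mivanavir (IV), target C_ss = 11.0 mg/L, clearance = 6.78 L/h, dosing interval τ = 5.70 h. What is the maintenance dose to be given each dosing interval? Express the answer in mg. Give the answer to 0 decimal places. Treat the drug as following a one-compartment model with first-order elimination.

425 mg

At steady state, Dose/τ = Css × CL.
Dose = Css × CL × τ = 11.0 × 6.780 × 5.70 = 425.1 mg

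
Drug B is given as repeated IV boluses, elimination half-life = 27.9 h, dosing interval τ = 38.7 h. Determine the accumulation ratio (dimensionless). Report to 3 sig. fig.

k = ln2 / t½ = 0.693147 / 27.9 = 0.02484 h⁻¹
e^(−kτ) = e^(−0.02484 × 38.7) = 0.3824
Accumulation ratio R = 1 / (1 − e^(−kτ)) = 1 / (1 − 0.3824) = 1.619

1.62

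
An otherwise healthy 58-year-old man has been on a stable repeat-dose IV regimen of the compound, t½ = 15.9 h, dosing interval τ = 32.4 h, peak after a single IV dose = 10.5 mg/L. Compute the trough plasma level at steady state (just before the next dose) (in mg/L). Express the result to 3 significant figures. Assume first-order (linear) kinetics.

3.38 mg/L

k = ln2 / t½ = 0.693147 / 15.9 = 0.04359 h⁻¹
e^(−kτ) = e^(−0.04359 × 32.4) = 0.2436
Accumulation ratio R = 1 / (1 − e^(−kτ)) = 1 / (1 − 0.2436) = 1.322
Steady-state trough = C₀ × R × e^(−kτ) = 10.5 × 1.322 × 0.2436 = 3.381 mg/L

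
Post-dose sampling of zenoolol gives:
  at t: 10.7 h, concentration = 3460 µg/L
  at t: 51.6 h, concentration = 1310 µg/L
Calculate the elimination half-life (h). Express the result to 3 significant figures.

29.2 h

k = ln(C₁/C₂) / (t₂ − t₁) = ln(3460/1310) / (51.6 − 10.7)
  = 0.9712 / 40.90 = 0.02375 h⁻¹
t½ = ln2 / k = 0.693147 / 0.02375 = 29.19 h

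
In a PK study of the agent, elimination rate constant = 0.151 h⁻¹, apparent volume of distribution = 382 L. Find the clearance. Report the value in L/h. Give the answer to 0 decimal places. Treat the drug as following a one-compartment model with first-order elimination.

58 L/h

CL = k × Vd = 0.151 × 382 = 57.68 L/h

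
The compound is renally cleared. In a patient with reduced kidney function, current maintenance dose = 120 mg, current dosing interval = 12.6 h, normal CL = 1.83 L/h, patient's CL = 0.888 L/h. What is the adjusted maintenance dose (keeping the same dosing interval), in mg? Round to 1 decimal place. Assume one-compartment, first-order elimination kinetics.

58.2 mg

To keep the same average steady-state level, dosing rate must scale with clearance.
CL ratio = 0.888 / 1.83 = 0.4852
New dose (same interval) = 120 × 0.4852 = 58.22 mg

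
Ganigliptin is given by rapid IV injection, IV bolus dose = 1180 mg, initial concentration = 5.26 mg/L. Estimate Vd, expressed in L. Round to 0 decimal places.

224 L

Vd = Dose / C₀ = 1180 / 5.26 = 224.3 L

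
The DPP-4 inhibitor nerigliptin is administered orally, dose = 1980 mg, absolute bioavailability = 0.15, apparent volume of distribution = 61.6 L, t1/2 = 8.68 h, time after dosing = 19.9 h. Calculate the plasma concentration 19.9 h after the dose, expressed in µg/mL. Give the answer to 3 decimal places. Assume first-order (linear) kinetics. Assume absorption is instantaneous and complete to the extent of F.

Amount reaching circulation = F × Dose = 0.15 × 1980 = 297.0 mg
C₀ = F·Dose / Vd = 297.0 / 61.6 = 4.821 mg/L
k = ln2 / t½ = 0.693147 / 8.68 = 0.07986 h⁻¹
C = C₀ · e^(−k·t) = 4.821 × e^(−0.07986 × 19.9)
  = 4.821 × 0.2041 = 0.9840 mg/L
(0.9840 mg/L = 0.9840 µg/mL)

0.984 µg/mL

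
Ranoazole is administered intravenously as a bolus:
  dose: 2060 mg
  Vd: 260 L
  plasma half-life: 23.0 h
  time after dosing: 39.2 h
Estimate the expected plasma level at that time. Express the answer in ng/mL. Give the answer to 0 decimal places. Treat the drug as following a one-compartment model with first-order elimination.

C₀ = Dose / Vd = 2060 / 260 = 7.923 mg/L
k = ln2 / t½ = 0.693147 / 23.0 = 0.03014 h⁻¹
C = C₀ · e^(−k·t) = 7.923 × e^(−0.03014 × 39.2)
  = 7.923 × 0.3068 = 2.431 mg/L
Convert: 2.431 mg/L × 1000 = 2431 ng/mL

2431 ng/mL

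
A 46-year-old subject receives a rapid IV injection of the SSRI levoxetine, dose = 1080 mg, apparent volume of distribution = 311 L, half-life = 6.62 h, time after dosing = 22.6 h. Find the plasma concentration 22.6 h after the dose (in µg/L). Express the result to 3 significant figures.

326 µg/L

C₀ = Dose / Vd = 1080 / 311 = 3.473 mg/L
k = ln2 / t½ = 0.693147 / 6.62 = 0.1047 h⁻¹
C = C₀ · e^(−k·t) = 3.473 × e^(−0.1047 × 22.6)
  = 3.473 × 0.09383 = 0.3259 mg/L
Convert: 0.3259 mg/L × 1000 = 325.9 µg/L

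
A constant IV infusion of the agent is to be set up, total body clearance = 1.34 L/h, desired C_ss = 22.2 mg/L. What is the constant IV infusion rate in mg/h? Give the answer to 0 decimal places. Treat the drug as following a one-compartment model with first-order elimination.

30 mg/h

At steady state, infusion rate R₀ = Css × CL = 22.2 × 1.340 = 29.75 mg/h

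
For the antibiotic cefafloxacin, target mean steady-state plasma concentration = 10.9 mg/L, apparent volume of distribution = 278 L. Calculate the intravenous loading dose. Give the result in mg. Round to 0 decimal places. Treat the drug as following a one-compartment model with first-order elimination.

3030 mg

LD = Css × Vd = 10.9 × 278 = 3030 mg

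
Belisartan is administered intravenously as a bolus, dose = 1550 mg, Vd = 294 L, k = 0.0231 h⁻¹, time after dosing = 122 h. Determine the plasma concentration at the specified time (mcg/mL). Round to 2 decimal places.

0.31 mcg/mL

C₀ = Dose / Vd = 1550 / 294 = 5.272 mg/L
C = C₀ · e^(−k·t) = 5.272 × e^(−0.02310 × 122)
  = 5.272 × 0.05971 = 0.3148 mg/L
(0.3148 mg/L = 0.3148 mcg/mL)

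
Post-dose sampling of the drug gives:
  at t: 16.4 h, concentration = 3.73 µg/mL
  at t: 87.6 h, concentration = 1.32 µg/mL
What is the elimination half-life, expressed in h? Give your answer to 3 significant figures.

47.5 h

k = ln(C₁/C₂) / (t₂ − t₁) = ln(3.73/1.32) / (87.6 − 16.4)
  = 1.039 / 71.20 = 0.01459 h⁻¹
t½ = ln2 / k = 0.693147 / 0.01459 = 47.51 h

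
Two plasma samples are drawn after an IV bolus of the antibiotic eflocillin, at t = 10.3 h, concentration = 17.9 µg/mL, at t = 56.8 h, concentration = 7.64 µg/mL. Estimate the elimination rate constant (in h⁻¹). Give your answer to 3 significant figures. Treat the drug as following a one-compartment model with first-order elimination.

0.0183 h⁻¹

k = ln(C₁/C₂) / (t₂ − t₁) = ln(17.9/7.64) / (56.8 − 10.3)
  = 0.8514 / 46.50 = 0.01831 h⁻¹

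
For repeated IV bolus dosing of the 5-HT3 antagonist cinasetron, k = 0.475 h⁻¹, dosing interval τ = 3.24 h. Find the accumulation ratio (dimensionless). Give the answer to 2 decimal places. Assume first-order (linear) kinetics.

e^(−kτ) = e^(−0.4750 × 3.24) = 0.2146
Accumulation ratio R = 1 / (1 − e^(−kτ)) = 1 / (1 − 0.2146) = 1.273

1.27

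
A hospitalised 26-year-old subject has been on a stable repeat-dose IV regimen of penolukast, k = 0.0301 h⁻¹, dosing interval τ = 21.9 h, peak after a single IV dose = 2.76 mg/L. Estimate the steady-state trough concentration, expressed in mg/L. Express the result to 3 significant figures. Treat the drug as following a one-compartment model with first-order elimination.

2.96 mg/L

e^(−kτ) = e^(−0.03010 × 21.9) = 0.5173
Accumulation ratio R = 1 / (1 − e^(−kτ)) = 1 / (1 − 0.5173) = 2.072
Steady-state trough = C₀ × R × e^(−kτ) = 2.76 × 2.072 × 0.5173 = 2.958 mg/L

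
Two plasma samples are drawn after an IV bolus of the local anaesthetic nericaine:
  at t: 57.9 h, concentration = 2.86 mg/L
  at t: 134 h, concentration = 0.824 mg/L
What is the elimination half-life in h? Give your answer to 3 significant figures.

42.4 h

k = ln(C₁/C₂) / (t₂ − t₁) = ln(2.86/0.824) / (134 − 57.9)
  = 1.244 / 76.10 = 0.01635 h⁻¹
t½ = ln2 / k = 0.693147 / 0.01635 = 42.39 h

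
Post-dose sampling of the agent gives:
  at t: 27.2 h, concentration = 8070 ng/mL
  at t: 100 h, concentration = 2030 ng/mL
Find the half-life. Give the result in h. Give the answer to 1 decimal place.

k = ln(C₁/C₂) / (t₂ − t₁) = ln(8070/2030) / (100 − 27.2)
  = 1.380 / 72.80 = 0.01896 h⁻¹
t½ = ln2 / k = 0.693147 / 0.01896 = 36.56 h

36.6 h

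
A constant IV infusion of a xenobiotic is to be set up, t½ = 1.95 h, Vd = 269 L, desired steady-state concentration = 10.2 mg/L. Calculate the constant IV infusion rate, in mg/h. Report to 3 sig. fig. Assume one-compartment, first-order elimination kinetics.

k = ln2 / t½ = 0.693147 / 1.95 = 0.3555 h⁻¹
CL = k × Vd = 0.3555 × 269 = 95.63 L/h
At steady state, infusion rate R₀ = Css × CL = 10.2 × 95.63 = 975.4 mg/h

975 mg/h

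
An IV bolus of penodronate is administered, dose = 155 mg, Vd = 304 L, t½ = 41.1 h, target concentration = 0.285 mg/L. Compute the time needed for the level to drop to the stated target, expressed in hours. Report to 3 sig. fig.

C₀ = Dose / Vd = 155.0 / 304 = 0.5099 mg/L
k = ln2 / t½ = 0.693147 / 41.1 = 0.01686 h⁻¹
t = ln(C₀ / C) / k = ln(0.5099 / 0.285) / 0.01686
  = ln(1.789) / 0.01686 = 0.5817 / 0.01686 = 34.50 h

34.5 h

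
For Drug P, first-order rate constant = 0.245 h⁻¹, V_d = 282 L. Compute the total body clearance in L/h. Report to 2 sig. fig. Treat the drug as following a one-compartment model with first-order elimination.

69 L/h

CL = k × Vd = 0.245 × 282 = 69.09 L/h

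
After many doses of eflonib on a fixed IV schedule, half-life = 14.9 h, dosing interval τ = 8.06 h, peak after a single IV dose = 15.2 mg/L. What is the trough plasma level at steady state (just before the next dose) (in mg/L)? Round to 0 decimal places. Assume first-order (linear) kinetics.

33 mg/L

k = ln2 / t½ = 0.693147 / 14.9 = 0.04652 h⁻¹
e^(−kτ) = e^(−0.04652 × 8.06) = 0.6873
Accumulation ratio R = 1 / (1 − e^(−kτ)) = 1 / (1 − 0.6873) = 3.198
Steady-state trough = C₀ × R × e^(−kτ) = 15.2 × 3.198 × 0.6873 = 33.41 mg/L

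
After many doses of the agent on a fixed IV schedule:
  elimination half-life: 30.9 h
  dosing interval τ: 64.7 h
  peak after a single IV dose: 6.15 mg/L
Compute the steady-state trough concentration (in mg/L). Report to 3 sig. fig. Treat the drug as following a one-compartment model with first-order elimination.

1.88 mg/L

k = ln2 / t½ = 0.693147 / 30.9 = 0.02243 h⁻¹
e^(−kτ) = e^(−0.02243 × 64.7) = 0.2343
Accumulation ratio R = 1 / (1 − e^(−kτ)) = 1 / (1 − 0.2343) = 1.306
Steady-state trough = C₀ × R × e^(−kτ) = 6.15 × 1.306 × 0.2343 = 1.882 mg/L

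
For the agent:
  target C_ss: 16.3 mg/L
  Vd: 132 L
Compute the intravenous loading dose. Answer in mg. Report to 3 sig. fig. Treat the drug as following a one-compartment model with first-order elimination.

LD = Css × Vd = 16.3 × 132 = 2152 mg

2150 mg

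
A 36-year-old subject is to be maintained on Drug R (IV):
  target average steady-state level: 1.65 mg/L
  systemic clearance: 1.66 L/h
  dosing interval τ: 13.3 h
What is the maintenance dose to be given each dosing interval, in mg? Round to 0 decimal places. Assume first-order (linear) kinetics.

36 mg

At steady state, Dose/τ = Css × CL.
Dose = Css × CL × τ = 1.65 × 1.660 × 13.3 = 36.43 mg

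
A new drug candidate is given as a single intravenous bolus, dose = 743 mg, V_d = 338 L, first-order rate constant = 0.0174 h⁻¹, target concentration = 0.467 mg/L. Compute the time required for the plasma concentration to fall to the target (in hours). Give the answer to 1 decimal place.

89.0 h

C₀ = Dose / Vd = 743.0 / 338 = 2.198 mg/L
t = ln(C₀ / C) / k = ln(2.198 / 0.467) / 0.01740
  = ln(4.707) / 0.01740 = 1.549 / 0.01740 = 89.02 h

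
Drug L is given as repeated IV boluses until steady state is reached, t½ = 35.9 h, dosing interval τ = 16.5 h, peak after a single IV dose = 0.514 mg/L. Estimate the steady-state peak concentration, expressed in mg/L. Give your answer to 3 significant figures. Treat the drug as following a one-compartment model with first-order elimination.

k = ln2 / t½ = 0.693147 / 35.9 = 0.01931 h⁻¹
e^(−kτ) = e^(−0.01931 × 16.5) = 0.7272
Accumulation ratio R = 1 / (1 − e^(−kτ)) = 1 / (1 − 0.7272) = 3.666
Steady-state peak = C₀ × R = 0.514 × 3.666 = 1.884 mg/L

1.88 mg/L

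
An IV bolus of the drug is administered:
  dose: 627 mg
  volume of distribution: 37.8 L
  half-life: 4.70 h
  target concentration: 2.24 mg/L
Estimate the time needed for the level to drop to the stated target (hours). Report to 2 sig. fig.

14 h

C₀ = Dose / Vd = 627.0 / 37.8 = 16.59 mg/L
k = ln2 / t½ = 0.693147 / 4.70 = 0.1475 h⁻¹
t = ln(C₀ / C) / k = ln(16.59 / 2.24) / 0.1475
  = ln(7.406) / 0.1475 = 2.002 / 0.1475 = 13.57 h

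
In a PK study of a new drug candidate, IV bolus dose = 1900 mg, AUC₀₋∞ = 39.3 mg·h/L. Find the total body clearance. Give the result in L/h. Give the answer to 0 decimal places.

48 L/h

CL = Dose / AUC = 1900 / 39.3 = 48.35 L/h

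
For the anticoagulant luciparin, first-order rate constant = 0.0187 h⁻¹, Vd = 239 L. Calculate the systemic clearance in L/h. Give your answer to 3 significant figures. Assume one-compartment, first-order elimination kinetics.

4.47 L/h

CL = k × Vd = 0.0187 × 239 = 4.469 L/h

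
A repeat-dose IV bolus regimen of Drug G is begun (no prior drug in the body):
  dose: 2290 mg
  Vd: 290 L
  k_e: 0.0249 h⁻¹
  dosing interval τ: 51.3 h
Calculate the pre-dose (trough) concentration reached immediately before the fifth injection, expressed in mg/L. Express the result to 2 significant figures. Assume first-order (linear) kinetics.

C₀ per dose = Dose / Vd = 2290 / 290 = 7.897 mg/L
Fraction remaining after one interval: r = e^(−kτ) = e^(−0.02490 × 51.3) = 0.2788
Before dose 5, 4 doses have been given (aged 1τ, 2τ, 3τ, 4τ).
C_trough = C₀ × (r + r² + … + r^4) = C₀ × r(1−r^4)/(1−r)
        = 7.897 × 0.2788 × (1 − 0.006042) / (1 − 0.2788) = 3.034 mg/L

3.0 mg/L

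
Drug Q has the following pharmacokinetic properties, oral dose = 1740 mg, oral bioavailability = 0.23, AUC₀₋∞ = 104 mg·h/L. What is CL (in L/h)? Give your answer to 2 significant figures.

CL = F·Dose / AUC = 0.23 × 1740 / 104 = 3.848 L/h

3.8 L/h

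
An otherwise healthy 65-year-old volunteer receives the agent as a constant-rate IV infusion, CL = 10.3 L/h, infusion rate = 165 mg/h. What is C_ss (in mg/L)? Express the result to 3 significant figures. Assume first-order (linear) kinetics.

16.0 mg/L

At steady state Css = R₀ / CL = 165 / 10.30 = 16.02 mg/L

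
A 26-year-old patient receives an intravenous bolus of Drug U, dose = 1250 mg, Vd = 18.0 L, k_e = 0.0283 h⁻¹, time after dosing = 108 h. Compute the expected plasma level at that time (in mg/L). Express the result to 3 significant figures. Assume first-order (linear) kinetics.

C₀ = Dose / Vd = 1250 / 18.0 = 69.44 mg/L
C = C₀ · e^(−k·t) = 69.44 × e^(−0.02830 × 108)
  = 69.44 × 0.04706 = 3.268 mg/L

3.27 mg/L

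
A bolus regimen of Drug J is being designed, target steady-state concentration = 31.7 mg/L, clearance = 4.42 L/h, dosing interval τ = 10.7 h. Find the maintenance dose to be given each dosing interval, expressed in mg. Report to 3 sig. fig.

1500 mg

At steady state, Dose/τ = Css × CL.
Dose = Css × CL × τ = 31.7 × 4.420 × 10.7 = 1499 mg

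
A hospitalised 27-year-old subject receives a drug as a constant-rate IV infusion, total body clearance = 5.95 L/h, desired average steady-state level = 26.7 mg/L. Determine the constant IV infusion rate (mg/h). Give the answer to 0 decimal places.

159 mg/h

At steady state, infusion rate R₀ = Css × CL = 26.7 × 5.950 = 158.9 mg/h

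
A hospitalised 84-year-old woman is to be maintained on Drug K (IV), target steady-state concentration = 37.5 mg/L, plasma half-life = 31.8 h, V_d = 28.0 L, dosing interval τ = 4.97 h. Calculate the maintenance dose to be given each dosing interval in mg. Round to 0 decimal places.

114 mg

k = ln2 / t½ = 0.693147 / 31.8 = 0.02180 h⁻¹
CL = k × Vd = 0.02180 × 28.0 = 0.6104 L/h
At steady state, Dose/τ = Css × CL.
Dose = Css × CL × τ = 37.5 × 0.6104 × 4.97 = 113.8 mg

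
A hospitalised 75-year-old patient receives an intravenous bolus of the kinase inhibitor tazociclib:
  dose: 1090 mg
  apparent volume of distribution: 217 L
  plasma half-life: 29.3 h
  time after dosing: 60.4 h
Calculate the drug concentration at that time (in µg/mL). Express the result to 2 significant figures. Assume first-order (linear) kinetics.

1.2 µg/mL

C₀ = Dose / Vd = 1090 / 217 = 5.023 mg/L
k = ln2 / t½ = 0.693147 / 29.3 = 0.02366 h⁻¹
C = C₀ · e^(−k·t) = 5.023 × e^(−0.02366 × 60.4)
  = 5.023 × 0.2395 = 1.203 mg/L
(1.203 mg/L = 1.203 µg/mL)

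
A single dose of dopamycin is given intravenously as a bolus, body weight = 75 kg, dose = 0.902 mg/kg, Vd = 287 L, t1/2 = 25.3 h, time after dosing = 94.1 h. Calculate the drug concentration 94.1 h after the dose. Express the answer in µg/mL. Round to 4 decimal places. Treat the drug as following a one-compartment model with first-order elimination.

Total dose = 0.902 × 75 = 67.65 mg
C₀ = Dose / Vd = 67.65 / 287 = 0.2357 mg/L
k = ln2 / t½ = 0.693147 / 25.3 = 0.02740 h⁻¹
C = C₀ · e^(−k·t) = 0.2357 × e^(−0.02740 × 94.1)
  = 0.2357 × 0.07590 = 0.01789 mg/L
(0.01789 mg/L = 0.01789 µg/mL)

0.0179 µg/mL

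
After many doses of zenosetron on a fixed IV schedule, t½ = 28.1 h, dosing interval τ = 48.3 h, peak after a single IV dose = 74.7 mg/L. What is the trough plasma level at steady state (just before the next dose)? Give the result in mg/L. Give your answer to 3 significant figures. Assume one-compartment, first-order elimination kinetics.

32.6 mg/L

k = ln2 / t½ = 0.693147 / 28.1 = 0.02467 h⁻¹
e^(−kτ) = e^(−0.02467 × 48.3) = 0.3037
Accumulation ratio R = 1 / (1 − e^(−kτ)) = 1 / (1 − 0.3037) = 1.436
Steady-state trough = C₀ × R × e^(−kτ) = 74.7 × 1.436 × 0.3037 = 32.58 mg/L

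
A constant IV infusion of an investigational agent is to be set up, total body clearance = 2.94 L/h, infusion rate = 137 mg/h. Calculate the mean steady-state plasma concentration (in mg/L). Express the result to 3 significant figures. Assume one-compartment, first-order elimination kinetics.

46.6 mg/L

At steady state Css = R₀ / CL = 137 / 2.940 = 46.60 mg/L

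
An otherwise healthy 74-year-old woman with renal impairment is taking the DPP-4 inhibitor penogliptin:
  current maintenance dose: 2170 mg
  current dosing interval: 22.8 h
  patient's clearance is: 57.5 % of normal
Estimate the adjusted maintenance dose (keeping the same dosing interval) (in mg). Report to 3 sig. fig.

1250 mg

To keep the same average steady-state level, dosing rate must scale with clearance.
CL ratio = 57.5 / 100 = 0.5750
New dose (same interval) = 2170 × 0.5750 = 1248 mg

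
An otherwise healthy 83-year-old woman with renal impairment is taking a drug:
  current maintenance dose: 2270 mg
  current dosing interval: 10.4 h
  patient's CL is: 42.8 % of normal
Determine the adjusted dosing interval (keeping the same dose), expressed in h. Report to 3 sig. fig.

24.3 h

To keep the same average steady-state level, dosing rate must scale with clearance.
CL ratio = 42.8 / 100 = 0.4280
New interval (same dose) = 10.4 / 0.4280 = 24.30 h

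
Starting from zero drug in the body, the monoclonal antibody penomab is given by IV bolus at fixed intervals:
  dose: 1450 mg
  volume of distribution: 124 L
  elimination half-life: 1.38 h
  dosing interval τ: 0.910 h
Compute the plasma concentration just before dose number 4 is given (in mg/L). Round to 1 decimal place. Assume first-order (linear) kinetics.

C₀ per dose = Dose / Vd = 1450 / 124 = 11.69 mg/L
k = ln2 / t½ = 0.693147 / 1.38 = 0.5023 h⁻¹
Fraction remaining after one interval: r = e^(−kτ) = e^(−0.5023 × 0.910) = 0.6331
Before dose 4, 3 doses have been given (aged 1τ, 2τ, 3τ).
C_trough = C₀ × (r + r² + … + r^3) = C₀ × r(1−r^3)/(1−r)
        = 11.69 × 0.6331 × (1 − 0.2538) / (1 − 0.6331) = 15.05 mg/L

15.1 mg/L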